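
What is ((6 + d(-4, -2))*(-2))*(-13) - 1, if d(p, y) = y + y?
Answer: 51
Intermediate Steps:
d(p, y) = 2*y
((6 + d(-4, -2))*(-2))*(-13) - 1 = ((6 + 2*(-2))*(-2))*(-13) - 1 = ((6 - 4)*(-2))*(-13) - 1 = (2*(-2))*(-13) - 1 = -4*(-13) - 1 = 52 - 1 = 51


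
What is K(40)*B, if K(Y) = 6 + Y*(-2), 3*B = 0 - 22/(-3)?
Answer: -1628/9 ≈ -180.89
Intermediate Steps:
B = 22/9 (B = (0 - 22/(-3))/3 = (0 - 22*(-1)/3)/3 = (0 - 1*(-22/3))/3 = (0 + 22/3)/3 = (⅓)*(22/3) = 22/9 ≈ 2.4444)
K(Y) = 6 - 2*Y
K(40)*B = (6 - 2*40)*(22/9) = (6 - 80)*(22/9) = -74*22/9 = -1628/9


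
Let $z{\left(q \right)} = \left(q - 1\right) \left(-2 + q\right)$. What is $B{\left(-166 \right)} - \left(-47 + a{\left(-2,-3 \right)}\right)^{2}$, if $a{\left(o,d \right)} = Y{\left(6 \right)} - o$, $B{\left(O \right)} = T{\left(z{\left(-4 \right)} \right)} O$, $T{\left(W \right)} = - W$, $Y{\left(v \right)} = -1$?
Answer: $2864$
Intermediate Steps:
$z{\left(q \right)} = \left(-1 + q\right) \left(-2 + q\right)$
$B{\left(O \right)} = - 30 O$ ($B{\left(O \right)} = - (2 + \left(-4\right)^{2} - -12) O = - (2 + 16 + 12) O = \left(-1\right) 30 O = - 30 O$)
$a{\left(o,d \right)} = -1 - o$
$B{\left(-166 \right)} - \left(-47 + a{\left(-2,-3 \right)}\right)^{2} = \left(-30\right) \left(-166\right) - \left(-47 - -1\right)^{2} = 4980 - \left(-47 + \left(-1 + 2\right)\right)^{2} = 4980 - \left(-47 + 1\right)^{2} = 4980 - \left(-46\right)^{2} = 4980 - 2116 = 2864$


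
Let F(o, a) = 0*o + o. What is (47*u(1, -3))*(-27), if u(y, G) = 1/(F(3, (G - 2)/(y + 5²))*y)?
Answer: -423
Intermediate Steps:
F(o, a) = o (F(o, a) = 0 + o = o)
u(y, G) = 1/(3*y)
(47*u(1, -3))*(-27) = (47*((⅓)/1))*(-27) = (47*((⅓)*1))*(-27) = (47*(⅓))*(-27) = (47/3)*(-27) = -423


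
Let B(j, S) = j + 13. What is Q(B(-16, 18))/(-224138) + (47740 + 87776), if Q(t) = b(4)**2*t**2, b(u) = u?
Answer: 15187142532/112069 ≈ 1.3552e+5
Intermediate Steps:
B(j, S) = 13 + j
Q(t) = 16*t**2 (Q(t) = 4**2*t**2 = 16*t**2)
Q(B(-16, 18))/(-224138) + (47740 + 87776) = (16*(13 - 16)**2)/(-224138) + (47740 + 87776) = (16*(-3)**2)*(-1/224138) + 135516 = (16*9)*(-1/224138) + 135516 = 144*(-1/224138) + 135516 = -72/112069 + 135516 = 15187142532/112069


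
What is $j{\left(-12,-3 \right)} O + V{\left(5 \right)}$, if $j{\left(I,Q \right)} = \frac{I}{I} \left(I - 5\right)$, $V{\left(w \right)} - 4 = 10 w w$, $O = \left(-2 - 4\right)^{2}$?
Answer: $-358$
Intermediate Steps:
$O = 36$ ($O = \left(-6\right)^{2} = 36$)
$V{\left(w \right)} = 4 + 10 w^{2}$ ($V{\left(w \right)} = 4 + 10 w w = 4 + 10 w^{2}$)
$j{\left(I,Q \right)} = -5 + I$ ($j{\left(I,Q \right)} = 1 \left(-5 + I\right) = -5 + I$)
$j{\left(-12,-3 \right)} O + V{\left(5 \right)} = \left(-5 - 12\right) 36 + \left(4 + 10 \cdot 5^{2}\right) = \left(-17\right) 36 + \left(4 + 10 \cdot 25\right) = -612 + \left(4 + 250\right) = -612 + 254 = -358$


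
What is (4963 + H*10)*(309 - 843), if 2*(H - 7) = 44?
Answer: -2805102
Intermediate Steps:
H = 29 (H = 7 + (½)*44 = 7 + 22 = 29)
(4963 + H*10)*(309 - 843) = (4963 + 29*10)*(309 - 843) = (4963 + 290)*(-534) = 5253*(-534) = -2805102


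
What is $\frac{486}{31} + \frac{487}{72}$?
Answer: $\frac{50089}{2232} \approx 22.441$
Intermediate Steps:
$\frac{486}{31} + \frac{487}{72} = \frac{50089}{2232}$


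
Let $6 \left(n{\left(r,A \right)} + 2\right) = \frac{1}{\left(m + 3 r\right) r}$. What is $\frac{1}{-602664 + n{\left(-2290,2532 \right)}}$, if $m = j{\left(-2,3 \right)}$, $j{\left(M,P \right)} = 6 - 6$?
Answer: $- \frac{94393800}{56887933870799} \approx -1.6593 \cdot 10^{-6}$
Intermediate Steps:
$j{\left(M,P \right)} = 0$ ($j{\left(M,P \right)} = 6 - 6 = 0$)
$m = 0$
$n{\left(r,A \right)} = -2 + \frac{1}{18 r^{2}}$ ($n{\left(r,A \right)} = -2 + \frac{1}{6 \left(0 + 3 r\right) r} = -2 + \frac{1}{6 \cdot 3 r r} = -2 + \frac{1}{6 \cdot 3 r^{2}} = -2 + \frac{\frac{1}{3} \frac{1}{r^{2}}}{6} = -2 + \frac{1}{18 r^{2}}$)
$\frac{1}{-602664 + n{\left(-2290,2532 \right)}} = \frac{1}{-602664 - \left(2 - \frac{1}{18 \cdot 5244100}\right)} = \frac{1}{-602664 + \left(-2 + \frac{1}{18} \cdot \frac{1}{5244100}\right)} = \frac{1}{-602664 + \left(-2 + \frac{1}{94393800}\right)} = \frac{1}{-602664 - \frac{188787599}{94393800}} = \frac{1}{- \frac{56887933870799}{94393800}} = - \frac{94393800}{56887933870799}$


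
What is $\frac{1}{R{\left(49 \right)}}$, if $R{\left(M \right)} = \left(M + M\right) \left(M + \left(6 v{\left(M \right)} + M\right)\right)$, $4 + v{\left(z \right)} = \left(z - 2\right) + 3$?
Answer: $\frac{1}{36652} \approx 2.7284 \cdot 10^{-5}$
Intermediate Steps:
$v{\left(z \right)} = -3 + z$ ($v{\left(z \right)} = -4 + \left(\left(z - 2\right) + 3\right) = -4 + \left(\left(-2 + z\right) + 3\right) = -4 + \left(1 + z\right) = -3 + z$)
$R{\left(M \right)} = 2 M \left(-18 + 8 M\right)$ ($R{\left(M \right)} = \left(M + M\right) \left(M + \left(6 \left(-3 + M\right) + M\right)\right) = 2 M \left(M + \left(\left(-18 + 6 M\right) + M\right)\right) = 2 M \left(M + \left(-18 + 7 M\right)\right) = 2 M \left(-18 + 8 M\right)$)
$\frac{1}{R{\left(49 \right)}} = \frac{1}{4 \cdot 49 \left(-9 + 4 \cdot 49\right)} = \frac{1}{4 \cdot 49 \left(-9 + 196\right)} = \frac{1}{4 \cdot 49 \cdot 187} = \frac{1}{36652}$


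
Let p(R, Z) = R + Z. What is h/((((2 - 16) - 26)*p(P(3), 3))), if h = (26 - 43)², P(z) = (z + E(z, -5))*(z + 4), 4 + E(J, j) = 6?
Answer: -289/1520 ≈ -0.19013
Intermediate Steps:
E(J, j) = 2 (E(J, j) = -4 + 6 = 2)
P(z) = (2 + z)*(4 + z) (P(z) = (z + 2)*(z + 4) = (2 + z)*(4 + z))
h = 289 (h = (-17)² = 289)
h/((((2 - 16) - 26)*p(P(3), 3))) = 289/((((2 - 16) - 26)*((8 + 3² + 6*3) + 3))) = 289/(((-14 - 26)*((8 + 9 + 18) + 3))) = 289/((-40*(35 + 3))) = 289/((-40*38)) = 289/(-1520) = 289*(-1/1520) = -289/1520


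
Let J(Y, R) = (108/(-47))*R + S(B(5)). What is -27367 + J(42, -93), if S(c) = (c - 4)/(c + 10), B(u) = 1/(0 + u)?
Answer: -65087348/2397 ≈ -27154.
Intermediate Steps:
B(u) = 1/u
S(c) = (-4 + c)/(10 + c)
J(Y, R) = -19/51 - 108*R/47 (J(Y, R) = (108/(-47))*R + (-4 + 1/5)/(10 + 1/5) = (108*(-1/47))*R + (-4 + 1/5)/(10 + 1/5) = -108*R/47 - 19/5/(51/5) = -108*R/47 + (5/51)*(-19/5) = -108*R/47 - 19/51 = -19/51 - 108*R/47)
-27367 + J(42, -93) = -27367 + (-19/51 - 108/47*(-93)) = -27367 + (-19/51 + 10044/47) = -27367 + 511351/2397 = -65087348/2397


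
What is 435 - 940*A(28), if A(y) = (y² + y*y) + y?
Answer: -1499805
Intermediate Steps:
A(y) = y + 2*y² (A(y) = (y² + y²) + y = 2*y² + y = y + 2*y²)
435 - 940*A(28) = 435 - 26320*(1 + 2*28) = 435 - 26320*(1 + 56) = 435 - 26320*57 = 435 - 940*1596 = 435 - 1500240 = -1499805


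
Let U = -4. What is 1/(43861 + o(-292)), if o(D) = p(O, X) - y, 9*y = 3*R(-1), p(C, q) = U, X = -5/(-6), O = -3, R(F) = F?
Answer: 3/131572 ≈ 2.2801e-5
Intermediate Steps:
X = 5/6 (X = -5*(-1/6) = 5/6 ≈ 0.83333)
p(C, q) = -4
y = -1/3 (y = (3*(-1))/9 = (1/9)*(-3) = -1/3 ≈ -0.33333)
o(D) = -11/3 (o(D) = -4 - 1*(-1/3) = -4 + 1/3 = -11/3)
1/(43861 + o(-292)) = 1/(43861 - 11/3) = 1/(131572/3) = 3/131572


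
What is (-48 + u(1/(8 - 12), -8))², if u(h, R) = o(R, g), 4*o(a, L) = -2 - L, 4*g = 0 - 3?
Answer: 597529/256 ≈ 2334.1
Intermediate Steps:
g = -¾ (g = (0 - 3)/4 = (¼)*(-3) = -¾ ≈ -0.75000)
o(a, L) = -½ - L/4 (o(a, L) = (-2 - L)/4 = -½ - L/4)
u(h, R) = -5/16 (u(h, R) = -½ - ¼*(-¾) = -½ + 3/16 = -5/16)
(-48 + u(1/(8 - 12), -8))² = (-48 - 5/16)² = (-773/16)² = 597529/256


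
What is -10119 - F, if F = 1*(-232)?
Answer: -9887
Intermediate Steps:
F = -232
-10119 - F = -10119 - 1*(-232) = -10119 + 232 = -9887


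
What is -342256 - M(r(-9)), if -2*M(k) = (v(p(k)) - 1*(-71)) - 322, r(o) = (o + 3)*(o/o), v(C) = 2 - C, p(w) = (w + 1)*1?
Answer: -342378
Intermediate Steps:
p(w) = 1 + w (p(w) = (1 + w)*1 = 1 + w)
r(o) = 3 + o (r(o) = (3 + o)*1 = 3 + o)
M(k) = 125 + k/2 (M(k) = -(((2 - (1 + k)) - 1*(-71)) - 322)/2 = -(((2 + (-1 - k)) + 71) - 322)/2 = -(((1 - k) + 71) - 322)/2 = -((72 - k) - 322)/2 = -(-250 - k)/2 = 125 + k/2)
-342256 - M(r(-9)) = -342256 - (125 + (3 - 9)/2) = -342256 - (125 + (½)*(-6)) = -342256 - (125 - 3) = -342256 - 1*122 = -342256 - 122 = -342378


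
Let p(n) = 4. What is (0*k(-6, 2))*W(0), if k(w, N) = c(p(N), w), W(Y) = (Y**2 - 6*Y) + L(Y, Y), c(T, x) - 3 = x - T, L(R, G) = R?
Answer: 0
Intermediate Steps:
c(T, x) = 3 + x - T (c(T, x) = 3 + (x - T) = 3 + x - T)
W(Y) = Y**2 - 5*Y (W(Y) = (Y**2 - 6*Y) + Y = Y**2 - 5*Y)
k(w, N) = -1 + w (k(w, N) = 3 + w - 1*4 = 3 + w - 4 = -1 + w)
(0*k(-6, 2))*W(0) = (0*(-1 - 6))*(0*(-5 + 0)) = (0*(-7))*(0*(-5)) = 0*0 = 0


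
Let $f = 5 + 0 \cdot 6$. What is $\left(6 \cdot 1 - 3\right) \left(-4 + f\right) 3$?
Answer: $9$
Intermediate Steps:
$f = 5$ ($f = 5 + 0 = 5$)
$\left(6 \cdot 1 - 3\right) \left(-4 + f\right) 3 = \left(6 \cdot 1 - 3\right) \left(-4 + 5\right) 3 = \left(6 - 3\right) 1 \cdot 3 = 3 \cdot 3 = 9$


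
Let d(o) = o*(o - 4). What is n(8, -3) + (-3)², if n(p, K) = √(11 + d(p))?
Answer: 9 + √43 ≈ 15.557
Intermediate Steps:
d(o) = o*(-4 + o)
n(p, K) = √(11 + p*(-4 + p))
n(8, -3) + (-3)² = √(11 + 8*(-4 + 8)) + (-3)² = √(11 + 8*4) + 9 = √(11 + 32) + 9 = √43 + 9 = 9 + √43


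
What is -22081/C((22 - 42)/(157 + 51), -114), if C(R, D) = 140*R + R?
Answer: 1148212/705 ≈ 1628.7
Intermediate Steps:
C(R, D) = 141*R
-22081/C((22 - 42)/(157 + 51), -114) = -22081*(157 + 51)/(141*(22 - 42)) = -22081/(141*(-20/208)) = -22081/(141*(-20*1/208)) = -22081/(141*(-5/52)) = -22081/(-705/52) = -22081*(-52/705) = 1148212/705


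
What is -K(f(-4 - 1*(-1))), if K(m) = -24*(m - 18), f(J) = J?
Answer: -504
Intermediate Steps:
K(m) = 432 - 24*m (K(m) = -24*(-18 + m) = 432 - 24*m)
-K(f(-4 - 1*(-1))) = -(432 - 24*(-4 - 1*(-1))) = -(432 - 24*(-4 + 1)) = -(432 - 24*(-3)) = -(432 + 72) = -1*504 = -504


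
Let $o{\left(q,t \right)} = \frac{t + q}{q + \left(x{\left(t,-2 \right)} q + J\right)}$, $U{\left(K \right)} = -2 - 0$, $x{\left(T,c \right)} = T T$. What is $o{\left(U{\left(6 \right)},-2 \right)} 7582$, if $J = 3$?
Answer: $\frac{30328}{7} \approx 4332.6$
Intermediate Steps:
$x{\left(T,c \right)} = T^{2}$
$U{\left(K \right)} = -2$ ($U{\left(K \right)} = -2 + 0 = -2$)
$o{\left(q,t \right)} = \frac{q + t}{3 + q + q t^{2}}$ ($o{\left(q,t \right)} = \frac{t + q}{q + \left(t^{2} q + 3\right)} = \frac{q + t}{q + \left(q t^{2} + 3\right)} = \frac{q + t}{q + \left(3 + q t^{2}\right)} = \frac{q + t}{3 + q + q t^{2}}$)
$o{\left(U{\left(6 \right)},-2 \right)} 7582 = \frac{-2 - 2}{3 - 2 - 2 \left(-2\right)^{2}} \cdot 7582 = \frac{1}{3 - 2 - 8} \left(-4\right) 7582 = \frac{1}{-7} \left(-4\right) 7582 = \left(- \frac{1}{7}\right) \left(-4\right) 7582 = \frac{4}{7} \cdot 7582 = \frac{30328}{7}$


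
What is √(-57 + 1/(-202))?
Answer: 7*I*√47470/202 ≈ 7.5502*I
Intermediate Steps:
√(-57 + 1/(-202)) = √(-57 - 1/202) = √(-11515/202) = 7*I*√47470/202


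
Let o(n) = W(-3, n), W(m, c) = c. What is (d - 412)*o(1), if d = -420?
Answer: -832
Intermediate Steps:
o(n) = n
(d - 412)*o(1) = (-420 - 412)*1 = -832*1 = -832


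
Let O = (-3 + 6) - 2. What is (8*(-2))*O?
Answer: -16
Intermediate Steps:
O = 1 (O = 3 - 2 = 1)
(8*(-2))*O = (8*(-2))*1 = -16*1 = -16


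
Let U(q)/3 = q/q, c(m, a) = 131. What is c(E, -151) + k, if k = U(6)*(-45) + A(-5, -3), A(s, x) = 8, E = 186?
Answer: 4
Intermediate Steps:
U(q) = 3 (U(q) = 3*(q/q) = 3*1 = 3)
k = -127 (k = 3*(-45) + 8 = -135 + 8 = -127)
c(E, -151) + k = 131 - 127 = 4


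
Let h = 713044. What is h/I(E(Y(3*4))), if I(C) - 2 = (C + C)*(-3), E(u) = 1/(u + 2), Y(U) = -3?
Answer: 178261/2 ≈ 89131.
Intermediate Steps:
E(u) = 1/(2 + u)
I(C) = 2 - 6*C (I(C) = 2 + (C + C)*(-3) = 2 + (2*C)*(-3) = 2 - 6*C)
h/I(E(Y(3*4))) = 713044/(2 - 6/(2 - 3)) = 713044/(2 - 6/(-1)) = 713044/(2 - 6*(-1)) = 713044/(2 + 6) = 713044/8 = 713044*(⅛) = 178261/2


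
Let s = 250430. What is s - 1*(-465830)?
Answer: 716260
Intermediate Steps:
s - 1*(-465830) = 250430 - 1*(-465830) = 250430 + 465830 = 716260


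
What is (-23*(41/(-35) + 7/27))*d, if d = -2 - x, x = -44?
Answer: 39652/45 ≈ 881.16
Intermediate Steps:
d = 42 (d = -2 - 1*(-44) = -2 + 44 = 42)
(-23*(41/(-35) + 7/27))*d = -23*(41/(-35) + 7/27)*42 = -23*(41*(-1/35) + 7*(1/27))*42 = -23*(-41/35 + 7/27)*42 = -23*(-862/945)*42 = (19826/945)*42 = 39652/45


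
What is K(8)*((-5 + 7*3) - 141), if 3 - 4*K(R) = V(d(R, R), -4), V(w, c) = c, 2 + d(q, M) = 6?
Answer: -875/4 ≈ -218.75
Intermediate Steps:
d(q, M) = 4 (d(q, M) = -2 + 6 = 4)
K(R) = 7/4 (K(R) = 3/4 - 1/4*(-4) = 3/4 + 1 = 7/4)
K(8)*((-5 + 7*3) - 141) = 7*((-5 + 7*3) - 141)/4 = 7*((-5 + 21) - 141)/4 = 7*(16 - 141)/4 = (7/4)*(-125) = -875/4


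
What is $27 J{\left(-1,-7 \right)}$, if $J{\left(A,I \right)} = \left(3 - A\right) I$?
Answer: $-756$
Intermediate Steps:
$J{\left(A,I \right)} = I \left(3 - A\right)$
$27 J{\left(-1,-7 \right)} = 27 \left(- 7 \left(3 - -1\right)\right) = 27 \left(- 7 \left(3 + 1\right)\right) = 27 \left(\left(-7\right) 4\right) = 27 \left(-28\right) = -756$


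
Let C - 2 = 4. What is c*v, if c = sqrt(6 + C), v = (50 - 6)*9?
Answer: 792*sqrt(3) ≈ 1371.8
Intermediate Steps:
C = 6 (C = 2 + 4 = 6)
v = 396 (v = 44*9 = 396)
c = 2*sqrt(3) (c = sqrt(6 + 6) = sqrt(12) = 2*sqrt(3) ≈ 3.4641)
c*v = (2*sqrt(3))*396 = 792*sqrt(3)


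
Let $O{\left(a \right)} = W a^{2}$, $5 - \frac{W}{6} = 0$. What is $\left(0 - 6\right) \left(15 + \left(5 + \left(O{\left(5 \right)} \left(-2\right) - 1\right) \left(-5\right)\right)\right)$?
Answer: $-45150$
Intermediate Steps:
$W = 30$ ($W = 30 - 0 = 30 + 0 = 30$)
$O{\left(a \right)} = 30 a^{2}$
$\left(0 - 6\right) \left(15 + \left(5 + \left(O{\left(5 \right)} \left(-2\right) - 1\right) \left(-5\right)\right)\right) = \left(0 - 6\right) \left(15 + \left(5 + \left(30 \cdot 5^{2} \left(-2\right) - 1\right) \left(-5\right)\right)\right) = - 6 \left(15 + \left(5 + \left(30 \cdot 25 \left(-2\right) - 1\right) \left(-5\right)\right)\right) = - 6 \left(15 + \left(5 + \left(750 \left(-2\right) - 1\right) \left(-5\right)\right)\right) = - 6 \left(15 + \left(5 + \left(-1500 - 1\right) \left(-5\right)\right)\right) = - 6 \left(15 + \left(5 - -7505\right)\right) = - 6 \left(15 + \left(5 + 7505\right)\right) = - 6 \left(15 + 7510\right) = \left(-6\right) 7525 = -45150$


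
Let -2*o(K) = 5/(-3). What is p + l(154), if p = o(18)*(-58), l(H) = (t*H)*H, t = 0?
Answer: -145/3 ≈ -48.333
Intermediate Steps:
o(K) = ⅚ (o(K) = -5/(2*(-3)) = -5*(-1)/(2*3) = -½*(-5/3) = ⅚)
l(H) = 0 (l(H) = (0*H)*H = 0*H = 0)
p = -145/3 (p = (⅚)*(-58) = -145/3 ≈ -48.333)
p + l(154) = -145/3 + 0 = -145/3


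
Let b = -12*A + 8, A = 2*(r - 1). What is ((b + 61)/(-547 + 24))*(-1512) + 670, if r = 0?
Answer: 491026/523 ≈ 938.86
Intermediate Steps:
A = -2 (A = 2*(0 - 1) = 2*(-1) = -2)
b = 32 (b = -12*(-2) + 8 = 24 + 8 = 32)
((b + 61)/(-547 + 24))*(-1512) + 670 = ((32 + 61)/(-547 + 24))*(-1512) + 670 = (93/(-523))*(-1512) + 670 = (93*(-1/523))*(-1512) + 670 = -93/523*(-1512) + 670 = 140616/523 + 670 = 491026/523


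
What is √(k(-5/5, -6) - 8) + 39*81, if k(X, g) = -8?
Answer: 3159 + 4*I ≈ 3159.0 + 4.0*I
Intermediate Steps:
√(k(-5/5, -6) - 8) + 39*81 = √(-8 - 8) + 39*81 = √(-16) + 3159 = 4*I + 3159 = 3159 + 4*I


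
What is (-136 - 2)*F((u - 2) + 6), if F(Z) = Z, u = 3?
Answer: -966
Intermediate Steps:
(-136 - 2)*F((u - 2) + 6) = (-136 - 2)*((3 - 2) + 6) = -138*(1 + 6) = -138*7 = -966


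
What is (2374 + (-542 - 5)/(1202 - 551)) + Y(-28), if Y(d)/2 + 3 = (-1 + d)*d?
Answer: 2598245/651 ≈ 3991.2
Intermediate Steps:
Y(d) = -6 + 2*d*(-1 + d) (Y(d) = -6 + 2*((-1 + d)*d) = -6 + 2*(d*(-1 + d)) = -6 + 2*d*(-1 + d))
(2374 + (-542 - 5)/(1202 - 551)) + Y(-28) = (2374 + (-542 - 5)/(1202 - 551)) + (-6 - 2*(-28) + 2*(-28)²) = (2374 - 547/651) + (-6 + 56 + 2*784) = (2374 - 547*1/651) + (-6 + 56 + 1568) = (2374 - 547/651) + 1618 = 1544927/651 + 1618 = 2598245/651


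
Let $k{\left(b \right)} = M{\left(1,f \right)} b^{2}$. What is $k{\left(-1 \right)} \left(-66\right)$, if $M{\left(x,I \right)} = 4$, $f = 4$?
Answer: $-264$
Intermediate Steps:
$k{\left(b \right)} = 4 b^{2}$
$k{\left(-1 \right)} \left(-66\right) = 4 \left(-1\right)^{2} \left(-66\right) = 4 \cdot 1 \left(-66\right) = 4 \left(-66\right) = -264$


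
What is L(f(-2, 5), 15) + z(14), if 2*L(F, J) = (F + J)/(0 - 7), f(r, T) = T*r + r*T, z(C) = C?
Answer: 201/14 ≈ 14.357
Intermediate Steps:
f(r, T) = 2*T*r (f(r, T) = T*r + T*r = 2*T*r)
L(F, J) = -F/14 - J/14 (L(F, J) = ((F + J)/(0 - 7))/2 = ((F + J)/(-7))/2 = ((F + J)*(-⅐))/2 = (-F/7 - J/7)/2 = -F/14 - J/14)
L(f(-2, 5), 15) + z(14) = (-5*(-2)/7 - 1/14*15) + 14 = (-1/14*(-20) - 15/14) + 14 = (10/7 - 15/14) + 14 = 5/14 + 14 = 201/14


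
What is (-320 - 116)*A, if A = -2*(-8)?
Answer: -6976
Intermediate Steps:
A = 16
(-320 - 116)*A = (-320 - 116)*16 = -436*16 = -6976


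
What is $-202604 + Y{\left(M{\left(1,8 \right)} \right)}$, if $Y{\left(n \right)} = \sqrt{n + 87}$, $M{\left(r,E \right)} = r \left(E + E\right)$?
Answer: $-202604 + \sqrt{103} \approx -2.0259 \cdot 10^{5}$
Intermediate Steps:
$M{\left(r,E \right)} = 2 E r$ ($M{\left(r,E \right)} = r 2 E = 2 E r$)
$Y{\left(n \right)} = \sqrt{87 + n}$
$-202604 + Y{\left(M{\left(1,8 \right)} \right)} = -202604 + \sqrt{87 + 2 \cdot 8 \cdot 1} = -202604 + \sqrt{87 + 16} = -202604 + \sqrt{103}$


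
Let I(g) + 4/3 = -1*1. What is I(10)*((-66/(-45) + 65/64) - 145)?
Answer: 957719/2880 ≈ 332.54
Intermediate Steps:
I(g) = -7/3 (I(g) = -4/3 - 1*1 = -4/3 - 1 = -7/3)
I(10)*((-66/(-45) + 65/64) - 145) = -7*((-66/(-45) + 65/64) - 145)/3 = -7*((-66*(-1/45) + 65*(1/64)) - 145)/3 = -7*((22/15 + 65/64) - 145)/3 = -7*(2383/960 - 145)/3 = -7/3*(-136817/960) = 957719/2880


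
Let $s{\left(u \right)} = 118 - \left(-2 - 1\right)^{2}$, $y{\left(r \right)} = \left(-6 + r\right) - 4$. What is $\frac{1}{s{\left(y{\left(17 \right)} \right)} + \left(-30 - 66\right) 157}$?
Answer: $- \frac{1}{14963} \approx -6.6831 \cdot 10^{-5}$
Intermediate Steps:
$y{\left(r \right)} = -10 + r$
$s{\left(u \right)} = 109$ ($s{\left(u \right)} = 118 - \left(-3\right)^{2} = 118 - 9 = 109$)
$\frac{1}{s{\left(y{\left(17 \right)} \right)} + \left(-30 - 66\right) 157} = \frac{1}{109 + \left(-30 - 66\right) 157} = \frac{1}{109 - 15072} = \frac{1}{-14963} = - \frac{1}{14963}$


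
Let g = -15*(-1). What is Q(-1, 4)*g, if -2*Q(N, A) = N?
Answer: 15/2 ≈ 7.5000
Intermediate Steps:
g = 15 (g = -1*(-15) = 15)
Q(N, A) = -N/2
Q(-1, 4)*g = -½*(-1)*15 = (½)*15 = 15/2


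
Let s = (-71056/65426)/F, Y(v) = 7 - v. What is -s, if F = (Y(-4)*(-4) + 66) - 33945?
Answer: -35528/1109723099 ≈ -3.2015e-5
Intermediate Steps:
F = -33923 (F = ((7 - 1*(-4))*(-4) + 66) - 33945 = ((7 + 4)*(-4) + 66) - 33945 = (11*(-4) + 66) - 33945 = (-44 + 66) - 33945 = 22 - 33945 = -33923)
s = 35528/1109723099 (s = -71056/65426/(-33923) = -71056*1/65426*(-1/33923) = -35528/32713*(-1/33923) = 35528/1109723099 ≈ 3.2015e-5)
-s = -1*35528/1109723099 = -35528/1109723099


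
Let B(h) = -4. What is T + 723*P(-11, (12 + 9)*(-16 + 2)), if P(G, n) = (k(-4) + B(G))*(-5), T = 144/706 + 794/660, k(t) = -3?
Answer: 2947943351/116490 ≈ 25306.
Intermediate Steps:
T = 163901/116490 (T = 144*(1/706) + 794*(1/660) = 72/353 + 397/330 = 163901/116490 ≈ 1.4070)
P(G, n) = 35 (P(G, n) = (-3 - 4)*(-5) = -7*(-5) = 35)
T + 723*P(-11, (12 + 9)*(-16 + 2)) = 163901/116490 + 723*35 = 163901/116490 + 25305 = 2947943351/116490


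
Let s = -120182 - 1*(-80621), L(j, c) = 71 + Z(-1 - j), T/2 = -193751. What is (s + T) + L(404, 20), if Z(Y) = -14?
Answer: -427006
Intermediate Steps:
T = -387502 (T = 2*(-193751) = -387502)
L(j, c) = 57 (L(j, c) = 71 - 14 = 57)
s = -39561 (s = -120182 + 80621 = -39561)
(s + T) + L(404, 20) = (-39561 - 387502) + 57 = -427063 + 57 = -427006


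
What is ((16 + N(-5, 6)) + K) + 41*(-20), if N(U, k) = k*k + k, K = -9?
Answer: -771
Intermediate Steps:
N(U, k) = k + k**2 (N(U, k) = k**2 + k = k + k**2)
((16 + N(-5, 6)) + K) + 41*(-20) = ((16 + 6*(1 + 6)) - 9) + 41*(-20) = ((16 + 6*7) - 9) - 820 = ((16 + 42) - 9) - 820 = (58 - 9) - 820 = 49 - 820 = -771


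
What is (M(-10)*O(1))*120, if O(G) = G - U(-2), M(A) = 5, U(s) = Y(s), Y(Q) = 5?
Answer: -2400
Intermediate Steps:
U(s) = 5
O(G) = -5 + G (O(G) = G - 1*5 = G - 5 = -5 + G)
(M(-10)*O(1))*120 = (5*(-5 + 1))*120 = (5*(-4))*120 = -20*120 = -2400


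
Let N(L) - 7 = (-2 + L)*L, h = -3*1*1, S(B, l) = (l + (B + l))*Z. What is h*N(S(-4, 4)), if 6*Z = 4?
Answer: -79/3 ≈ -26.333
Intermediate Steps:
Z = 2/3 (Z = (1/6)*4 = 2/3 ≈ 0.66667)
S(B, l) = 2*B/3 + 4*l/3 (S(B, l) = (l + (B + l))*(2/3) = (B + 2*l)*(2/3) = 2*B/3 + 4*l/3)
h = -3 (h = -3*1 = -3)
N(L) = 7 + L*(-2 + L) (N(L) = 7 + (-2 + L)*L = 7 + L*(-2 + L))
h*N(S(-4, 4)) = -3*(7 + ((2/3)*(-4) + (4/3)*4)**2 - 2*((2/3)*(-4) + (4/3)*4)) = -3*(7 + (-8/3 + 16/3)**2 - 2*(-8/3 + 16/3)) = -3*(7 + (8/3)**2 - 2*8/3) = -3*(7 + 64/9 - 16/3) = -3*79/9 = -79/3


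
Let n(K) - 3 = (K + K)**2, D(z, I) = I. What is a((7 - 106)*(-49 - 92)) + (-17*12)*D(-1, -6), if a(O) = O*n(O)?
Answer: 10879850175417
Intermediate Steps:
n(K) = 3 + 4*K**2 (n(K) = 3 + (K + K)**2 = 3 + (2*K)**2 = 3 + 4*K**2)
a(O) = O*(3 + 4*O**2)
a((7 - 106)*(-49 - 92)) + (-17*12)*D(-1, -6) = ((7 - 106)*(-49 - 92))*(3 + 4*((7 - 106)*(-49 - 92))**2) - 17*12*(-6) = (-99*(-141))*(3 + 4*(-99*(-141))**2) - 204*(-6) = 13959*(3 + 4*13959**2) + 1224 = 13959*(3 + 4*194853681) + 1224 = 13959*(3 + 779414724) + 1224 = 13959*779414727 + 1224 = 10879850174193 + 1224 = 10879850175417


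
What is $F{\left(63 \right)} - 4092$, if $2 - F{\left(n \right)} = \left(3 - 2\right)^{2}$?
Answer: $-4091$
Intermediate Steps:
$F{\left(n \right)} = 1$ ($F{\left(n \right)} = 2 - \left(3 - 2\right)^{2} = 2 - 1^{2} = 2 - 1 = 1$)
$F{\left(63 \right)} - 4092 = 1 - 4092 = -4091$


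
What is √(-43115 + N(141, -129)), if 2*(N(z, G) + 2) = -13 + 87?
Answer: 2*I*√10770 ≈ 207.56*I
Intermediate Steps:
N(z, G) = 35 (N(z, G) = -2 + (-13 + 87)/2 = -2 + (½)*74 = -2 + 37 = 35)
√(-43115 + N(141, -129)) = √(-43115 + 35) = √(-43080) = 2*I*√10770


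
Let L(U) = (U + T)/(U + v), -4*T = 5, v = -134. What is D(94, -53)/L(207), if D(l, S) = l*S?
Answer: -1454744/823 ≈ -1767.6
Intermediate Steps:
T = -5/4 (T = -¼*5 = -5/4 ≈ -1.2500)
D(l, S) = S*l
L(U) = (-5/4 + U)/(-134 + U) (L(U) = (U - 5/4)/(U - 134) = (-5/4 + U)/(-134 + U))
D(94, -53)/L(207) = (-53*94)/(((-5/4 + 207)/(-134 + 207))) = -4982/((823/4)/73) = -4982/((1/73)*(823/4)) = -4982/823/292 = -4982*292/823 = -1454744/823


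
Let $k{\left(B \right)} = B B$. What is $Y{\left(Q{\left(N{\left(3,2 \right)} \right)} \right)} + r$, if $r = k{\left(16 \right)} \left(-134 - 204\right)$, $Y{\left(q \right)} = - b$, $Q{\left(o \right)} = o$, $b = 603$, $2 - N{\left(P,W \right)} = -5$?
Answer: $-87131$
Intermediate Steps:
$N{\left(P,W \right)} = 7$ ($N{\left(P,W \right)} = 2 - -5 = 2 + 5 = 7$)
$k{\left(B \right)} = B^{2}$
$Y{\left(q \right)} = -603$ ($Y{\left(q \right)} = \left(-1\right) 603 = -603$)
$r = -86528$ ($r = 16^{2} \left(-134 - 204\right) = 256 \left(-338\right) = -86528$)
$Y{\left(Q{\left(N{\left(3,2 \right)} \right)} \right)} + r = -603 - 86528 = -87131$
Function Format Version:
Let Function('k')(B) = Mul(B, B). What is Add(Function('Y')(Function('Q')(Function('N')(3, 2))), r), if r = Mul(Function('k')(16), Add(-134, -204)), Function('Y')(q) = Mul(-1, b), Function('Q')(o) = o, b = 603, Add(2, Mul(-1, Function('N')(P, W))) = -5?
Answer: -87131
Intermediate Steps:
Function('N')(P, W) = 7 (Function('N')(P, W) = Add(2, Mul(-1, -5)) = Add(2, 5) = 7)
Function('k')(B) = Pow(B, 2)
Function('Y')(q) = -603 (Function('Y')(q) = Mul(-1, 603) = -603)
r = -86528 (r = Mul(Pow(16, 2), Add(-134, -204)) = Mul(256, -338) = -86528)
Add(Function('Y')(Function('Q')(Function('N')(3, 2))), r) = Add(-603, -86528) = -87131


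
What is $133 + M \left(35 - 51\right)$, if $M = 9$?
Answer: $-11$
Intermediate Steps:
$133 + M \left(35 - 51\right) = 133 + 9 \left(35 - 51\right) = 133 + 9 \left(-16\right) = 133 - 144 = -11$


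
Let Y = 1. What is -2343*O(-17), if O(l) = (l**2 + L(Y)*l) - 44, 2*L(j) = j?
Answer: -1108239/2 ≈ -5.5412e+5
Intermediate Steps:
L(j) = j/2
O(l) = -44 + l**2 + l/2 (O(l) = (l**2 + ((1/2)*1)*l) - 44 = (l**2 + l/2) - 44 = -44 + l**2 + l/2)
-2343*O(-17) = -2343*(-44 + (-17)**2 + (1/2)*(-17)) = -2343*(-44 + 289 - 17/2) = -2343*473/2 = -1108239/2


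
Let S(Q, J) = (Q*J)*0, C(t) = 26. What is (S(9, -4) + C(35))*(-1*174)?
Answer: -4524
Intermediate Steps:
S(Q, J) = 0 (S(Q, J) = (J*Q)*0 = 0)
(S(9, -4) + C(35))*(-1*174) = (0 + 26)*(-1*174) = 26*(-174) = -4524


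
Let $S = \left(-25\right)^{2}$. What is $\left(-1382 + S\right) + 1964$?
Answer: $1207$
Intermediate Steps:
$S = 625$
$\left(-1382 + S\right) + 1964 = \left(-1382 + 625\right) + 1964 = -757 + 1964 = 1207$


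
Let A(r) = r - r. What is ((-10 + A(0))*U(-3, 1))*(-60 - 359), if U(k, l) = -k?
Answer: 12570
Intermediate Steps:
A(r) = 0
((-10 + A(0))*U(-3, 1))*(-60 - 359) = ((-10 + 0)*(-1*(-3)))*(-60 - 359) = -10*3*(-419) = -30*(-419) = 12570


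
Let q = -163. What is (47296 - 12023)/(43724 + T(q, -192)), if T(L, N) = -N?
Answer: 35273/43916 ≈ 0.80319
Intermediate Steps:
(47296 - 12023)/(43724 + T(q, -192)) = (47296 - 12023)/(43724 - 1*(-192)) = 35273/(43724 + 192) = 35273/43916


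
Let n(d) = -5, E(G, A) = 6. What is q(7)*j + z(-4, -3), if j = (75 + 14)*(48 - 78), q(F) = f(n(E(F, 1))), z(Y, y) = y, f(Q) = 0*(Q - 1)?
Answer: -3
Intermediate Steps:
f(Q) = 0 (f(Q) = 0*(-1 + Q) = 0)
q(F) = 0
j = -2670 (j = 89*(-30) = -2670)
q(7)*j + z(-4, -3) = 0*(-2670) - 3 = 0 - 3 = -3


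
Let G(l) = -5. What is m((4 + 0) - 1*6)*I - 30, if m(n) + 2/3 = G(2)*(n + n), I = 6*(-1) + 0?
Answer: -146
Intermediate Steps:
I = -6 (I = -6 + 0 = -6)
m(n) = -⅔ - 10*n (m(n) = -⅔ - 5*(n + n) = -⅔ - 10*n)
m((4 + 0) - 1*6)*I - 30 = (-⅔ - 10*((4 + 0) - 1*6))*(-6) - 30 = (-⅔ - 10*(4 - 6))*(-6) - 30 = (-⅔ - 10*(-2))*(-6) - 30 = (-⅔ + 20)*(-6) - 30 = (58/3)*(-6) - 30 = -116 - 30 = -146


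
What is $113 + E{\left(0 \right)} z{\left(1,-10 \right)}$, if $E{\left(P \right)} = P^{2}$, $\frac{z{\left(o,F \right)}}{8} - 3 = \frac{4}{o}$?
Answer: $113$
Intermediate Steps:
$z{\left(o,F \right)} = 24 + \frac{32}{o}$ ($z{\left(o,F \right)} = 24 + 8 \frac{4}{o} = 24 + \frac{32}{o}$)
$113 + E{\left(0 \right)} z{\left(1,-10 \right)} = 113 + 0^{2} \left(24 + \frac{32}{1}\right) = 113 + 0 \left(24 + 32 \cdot 1\right) = 113 + 0 \left(24 + 32\right) = 113 + 0 \cdot 56 = 113 + 0 = 113$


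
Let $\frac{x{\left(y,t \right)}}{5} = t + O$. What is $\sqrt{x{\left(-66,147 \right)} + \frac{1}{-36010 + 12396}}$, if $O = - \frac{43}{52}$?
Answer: $\frac{\sqrt{68875250356419}}{306982} \approx 27.035$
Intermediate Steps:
$O = - \frac{43}{52}$ ($O = \left(-43\right) \frac{1}{52} = - \frac{43}{52} \approx -0.82692$)
$x{\left(y,t \right)} = - \frac{215}{52} + 5 t$ ($x{\left(y,t \right)} = 5 \left(t - \frac{43}{52}\right) = 5 \left(- \frac{43}{52} + t\right) = - \frac{215}{52} + 5 t$)
$\sqrt{x{\left(-66,147 \right)} + \frac{1}{-36010 + 12396}} = \sqrt{\left(- \frac{215}{52} + 5 \cdot 147\right) + \frac{1}{-36010 + 12396}} = \sqrt{\left(- \frac{215}{52} + 735\right) + \frac{1}{-23614}} = \sqrt{\frac{38005}{52} - \frac{1}{23614}} = \sqrt{\frac{448725009}{613964}} = \frac{\sqrt{68875250356419}}{306982}$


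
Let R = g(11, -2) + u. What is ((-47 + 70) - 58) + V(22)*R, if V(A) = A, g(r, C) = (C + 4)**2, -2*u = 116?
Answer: -1223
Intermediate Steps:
u = -58 (u = -1/2*116 = -58)
g(r, C) = (4 + C)**2
R = -54 (R = (4 - 2)**2 - 58 = 2**2 - 58 = 4 - 58 = -54)
((-47 + 70) - 58) + V(22)*R = ((-47 + 70) - 58) + 22*(-54) = (23 - 58) - 1188 = -35 - 1188 = -1223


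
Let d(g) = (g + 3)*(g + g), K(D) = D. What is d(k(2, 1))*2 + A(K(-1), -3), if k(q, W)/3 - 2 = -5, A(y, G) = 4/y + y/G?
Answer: 637/3 ≈ 212.33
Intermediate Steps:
k(q, W) = -9 (k(q, W) = 6 + 3*(-5) = 6 - 15 = -9)
d(g) = 2*g*(3 + g) (d(g) = (3 + g)*(2*g) = 2*g*(3 + g))
d(k(2, 1))*2 + A(K(-1), -3) = (2*(-9)*(3 - 9))*2 + (4/(-1) - 1/(-3)) = (2*(-9)*(-6))*2 + (4*(-1) - 1*(-1/3)) = 108*2 + (-4 + 1/3) = 216 - 11/3 = 637/3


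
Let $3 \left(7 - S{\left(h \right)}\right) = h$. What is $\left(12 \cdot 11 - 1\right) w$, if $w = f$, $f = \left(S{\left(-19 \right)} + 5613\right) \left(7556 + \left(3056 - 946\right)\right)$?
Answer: $7124322078$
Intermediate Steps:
$S{\left(h \right)} = 7 - \frac{h}{3}$
$f = 54384138$ ($f = \left(\left(7 - - \frac{19}{3}\right) + 5613\right) \left(7556 + \left(3056 - 946\right)\right) = \left(\left(7 + \frac{19}{3}\right) + 5613\right) \left(7556 + 2110\right) = \left(\frac{40}{3} + 5613\right) 9666 = \frac{16879}{3} \cdot 9666 = 54384138$)
$w = 54384138$
$\left(12 \cdot 11 - 1\right) w = \left(12 \cdot 11 - 1\right) 54384138 = \left(132 - 1\right) 54384138 = 131 \cdot 54384138 = 7124322078$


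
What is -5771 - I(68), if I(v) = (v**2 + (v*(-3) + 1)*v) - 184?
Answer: 3593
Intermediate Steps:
I(v) = -184 + v**2 + v*(1 - 3*v) (I(v) = (v**2 + (-3*v + 1)*v) - 184 = (v**2 + (1 - 3*v)*v) - 184 = (v**2 + v*(1 - 3*v)) - 184 = -184 + v**2 + v*(1 - 3*v))
-5771 - I(68) = -5771 - (-184 + 68 - 2*68**2) = -5771 - (-184 + 68 - 2*4624) = -5771 - (-184 + 68 - 9248) = -5771 - 1*(-9364) = -5771 + 9364 = 3593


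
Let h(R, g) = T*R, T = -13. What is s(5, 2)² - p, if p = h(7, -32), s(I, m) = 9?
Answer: 172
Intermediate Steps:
h(R, g) = -13*R
p = -91 (p = -13*7 = -91)
s(5, 2)² - p = 9² - 1*(-91) = 81 + 91 = 172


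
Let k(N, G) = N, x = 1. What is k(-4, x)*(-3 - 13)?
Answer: 64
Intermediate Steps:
k(-4, x)*(-3 - 13) = -4*(-3 - 13) = -4*(-16) = 64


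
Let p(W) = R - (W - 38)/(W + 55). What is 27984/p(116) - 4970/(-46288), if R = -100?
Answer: -18451243781/66261272 ≈ -278.46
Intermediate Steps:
p(W) = -100 - (-38 + W)/(55 + W) (p(W) = -100 - (W - 38)/(W + 55) = -100 - (-38 + W)/(55 + W))
27984/p(116) - 4970/(-46288) = 27984/(((-5462 - 101*116)/(55 + 116))) - 4970/(-46288) = 27984/(((-5462 - 11716)/171)) - 4970*(-1/46288) = 27984/(((1/171)*(-17178))) + 2485/23144 = 27984/(-5726/57) + 2485/23144 = 27984*(-57/5726) + 2485/23144 = -797544/2863 + 2485/23144 = -18451243781/66261272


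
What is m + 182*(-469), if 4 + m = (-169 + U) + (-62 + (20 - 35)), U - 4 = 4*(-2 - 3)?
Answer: -85624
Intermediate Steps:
U = -16 (U = 4 + 4*(-2 - 3) = 4 + 4*(-5) = 4 - 20 = -16)
m = -266 (m = -4 + ((-169 - 16) + (-62 + (20 - 35))) = -4 + (-185 + (-62 - 15)) = -4 + (-185 - 77) = -4 - 262 = -266)
m + 182*(-469) = -266 + 182*(-469) = -266 - 85358 = -85624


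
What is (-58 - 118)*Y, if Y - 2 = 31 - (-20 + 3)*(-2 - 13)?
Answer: 39072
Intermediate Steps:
Y = -222 (Y = 2 + (31 - (-20 + 3)*(-2 - 13)) = 2 + (31 - (-17)*(-15)) = 2 + (31 - 1*255) = 2 + (31 - 255) = 2 - 224 = -222)
(-58 - 118)*Y = (-58 - 118)*(-222) = -176*(-222) = 39072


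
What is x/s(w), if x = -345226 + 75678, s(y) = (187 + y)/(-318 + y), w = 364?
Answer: -12399208/551 ≈ -22503.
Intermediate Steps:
s(y) = (187 + y)/(-318 + y)
x = -269548
x/s(w) = -269548*(-318 + 364)/(187 + 364) = -269548/(551/46) = -269548/((1/46)*551) = -269548/551/46 = -269548*46/551 = -12399208/551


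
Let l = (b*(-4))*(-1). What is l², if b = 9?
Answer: 1296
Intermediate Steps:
l = 36 (l = (9*(-4))*(-1) = -36*(-1) = 36)
l² = 36² = 1296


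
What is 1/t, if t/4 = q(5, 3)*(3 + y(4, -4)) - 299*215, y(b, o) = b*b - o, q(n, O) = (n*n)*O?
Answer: -1/250240 ≈ -3.9962e-6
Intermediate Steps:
q(n, O) = O*n**2 (q(n, O) = n**2*O = O*n**2)
y(b, o) = b**2 - o
t = -250240 (t = 4*((3*5**2)*(3 + (4**2 - 1*(-4))) - 299*215) = 4*((3*25)*(3 + (16 + 4)) - 64285) = 4*(75*(3 + 20) - 64285) = 4*(75*23 - 64285) = 4*(1725 - 64285) = 4*(-62560) = -250240)
1/t = 1/(-250240) = -1/250240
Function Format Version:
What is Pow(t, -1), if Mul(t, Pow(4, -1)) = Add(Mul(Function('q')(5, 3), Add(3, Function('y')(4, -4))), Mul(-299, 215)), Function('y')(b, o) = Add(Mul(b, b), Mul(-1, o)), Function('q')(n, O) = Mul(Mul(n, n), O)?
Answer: Rational(-1, 250240) ≈ -3.9962e-6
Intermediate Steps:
Function('q')(n, O) = Mul(O, Pow(n, 2)) (Function('q')(n, O) = Mul(Pow(n, 2), O) = Mul(O, Pow(n, 2)))
Function('y')(b, o) = Add(Pow(b, 2), Mul(-1, o))
t = -250240 (t = Mul(4, Add(Mul(Mul(3, Pow(5, 2)), Add(3, Add(Pow(4, 2), Mul(-1, -4)))), Mul(-299, 215))) = Mul(4, Add(Mul(Mul(3, 25), Add(3, Add(16, 4))), -64285)) = Mul(4, Add(Mul(75, Add(3, 20)), -64285)) = Mul(4, Add(Mul(75, 23), -64285)) = Mul(4, Add(1725, -64285)) = Mul(4, -62560) = -250240)
Pow(t, -1) = Pow(-250240, -1) = Rational(-1, 250240)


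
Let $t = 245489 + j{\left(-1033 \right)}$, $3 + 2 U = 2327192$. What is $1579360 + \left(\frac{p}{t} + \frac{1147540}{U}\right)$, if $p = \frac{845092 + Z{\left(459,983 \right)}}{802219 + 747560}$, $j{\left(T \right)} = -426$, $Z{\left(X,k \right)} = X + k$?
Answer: $\frac{35792824556504408823594}{22662852171948527} \approx 1.5794 \cdot 10^{6}$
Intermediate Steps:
$U = \frac{2327189}{2}$ ($U = - \frac{3}{2} + \frac{1}{2} \cdot 2327192 = - \frac{3}{2} + 1163596 = \frac{2327189}{2} \approx 1.1636 \cdot 10^{6}$)
$t = 245063$ ($t = 245489 - 426 = 245063$)
$p = \frac{282178}{516593}$ ($p = \frac{845092 + \left(459 + 983\right)}{802219 + 747560} = \frac{845092 + 1442}{1549779} = 846534 \cdot \frac{1}{1549779} = \frac{282178}{516593} \approx 0.54623$)
$1579360 + \left(\frac{p}{t} + \frac{1147540}{U}\right) = 1579360 + \left(\frac{282178}{516593 \cdot 245063} + \frac{1147540}{\frac{2327189}{2}}\right) = 1579360 + \left(\frac{282178}{516593} \cdot \frac{1}{245063} + 1147540 \cdot \frac{2}{2327189}\right) = 1579360 + \left(\frac{21706}{9738294643} + \frac{2295080}{2327189}\right) = 1579360 + \frac{22350215783220874}{22662852171948527} = \frac{35792824556504408823594}{22662852171948527}$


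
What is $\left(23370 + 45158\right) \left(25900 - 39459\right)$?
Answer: $-929171152$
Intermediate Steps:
$\left(23370 + 45158\right) \left(25900 - 39459\right) = 68528 \left(-13559\right) = -929171152$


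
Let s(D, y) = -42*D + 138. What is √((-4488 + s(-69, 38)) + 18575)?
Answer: √17123 ≈ 130.85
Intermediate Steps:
s(D, y) = 138 - 42*D
√((-4488 + s(-69, 38)) + 18575) = √((-4488 + (138 - 42*(-69))) + 18575) = √((-4488 + (138 + 2898)) + 18575) = √((-4488 + 3036) + 18575) = √(-1452 + 18575) = √17123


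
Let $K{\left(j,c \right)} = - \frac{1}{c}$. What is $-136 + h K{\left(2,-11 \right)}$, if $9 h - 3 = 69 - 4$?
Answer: $- \frac{13396}{99} \approx -135.31$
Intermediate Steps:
$h = \frac{68}{9}$ ($h = \frac{1}{3} + \frac{69 - 4}{9} = \frac{1}{3} + \frac{1}{9} \cdot 65 = \frac{1}{3} + \frac{65}{9} = \frac{68}{9} \approx 7.5556$)
$-136 + h K{\left(2,-11 \right)} = -136 + \frac{68 \left(- \frac{1}{-11}\right)}{9} = -136 + \frac{68 \left(\left(-1\right) \left(- \frac{1}{11}\right)\right)}{9} = -136 + \frac{68}{9} \cdot \frac{1}{11} = -136 + \frac{68}{99} = - \frac{13396}{99}$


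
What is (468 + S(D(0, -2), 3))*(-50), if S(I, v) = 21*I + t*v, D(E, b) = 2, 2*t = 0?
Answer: -25500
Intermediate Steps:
t = 0 (t = (1/2)*0 = 0)
S(I, v) = 21*I (S(I, v) = 21*I + 0*v = 21*I + 0 = 21*I)
(468 + S(D(0, -2), 3))*(-50) = (468 + 21*2)*(-50) = (468 + 42)*(-50) = 510*(-50) = -25500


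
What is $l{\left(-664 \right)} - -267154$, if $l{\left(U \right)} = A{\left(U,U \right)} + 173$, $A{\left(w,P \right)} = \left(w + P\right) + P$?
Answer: $265335$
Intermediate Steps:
$A{\left(w,P \right)} = w + 2 P$ ($A{\left(w,P \right)} = \left(P + w\right) + P = w + 2 P$)
$l{\left(U \right)} = 173 + 3 U$ ($l{\left(U \right)} = \left(U + 2 U\right) + 173 = 3 U + 173 = 173 + 3 U$)
$l{\left(-664 \right)} - -267154 = \left(173 + 3 \left(-664\right)\right) - -267154 = \left(173 - 1992\right) + 267154 = -1819 + 267154 = 265335$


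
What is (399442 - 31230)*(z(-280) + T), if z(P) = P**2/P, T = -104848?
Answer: -38709391136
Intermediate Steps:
z(P) = P
(399442 - 31230)*(z(-280) + T) = (399442 - 31230)*(-280 - 104848) = 368212*(-105128) = -38709391136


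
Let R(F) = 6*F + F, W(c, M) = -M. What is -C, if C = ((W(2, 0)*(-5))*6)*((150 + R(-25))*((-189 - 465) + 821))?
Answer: 0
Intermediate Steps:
R(F) = 7*F
C = 0 (C = ((-1*0*(-5))*6)*((150 + 7*(-25))*((-189 - 465) + 821)) = ((0*(-5))*6)*((150 - 175)*(-654 + 821)) = (0*6)*(-25*167) = 0*(-4175) = 0)
-C = -1*0 = 0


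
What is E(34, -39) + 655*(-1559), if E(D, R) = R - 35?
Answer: -1021219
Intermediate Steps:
E(D, R) = -35 + R
E(34, -39) + 655*(-1559) = (-35 - 39) + 655*(-1559) = -74 - 1021145 = -1021219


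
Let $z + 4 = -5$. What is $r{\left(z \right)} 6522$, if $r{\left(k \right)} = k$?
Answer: $-58698$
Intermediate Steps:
$z = -9$ ($z = -4 - 5 = -9$)
$r{\left(z \right)} 6522 = \left(-9\right) 6522 = -58698$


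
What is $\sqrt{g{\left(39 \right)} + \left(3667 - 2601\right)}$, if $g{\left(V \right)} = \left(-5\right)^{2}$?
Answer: $\sqrt{1091} \approx 33.03$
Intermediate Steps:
$g{\left(V \right)} = 25$
$\sqrt{g{\left(39 \right)} + \left(3667 - 2601\right)} = \sqrt{25 + \left(3667 - 2601\right)} = \sqrt{25 + 1066} = \sqrt{1091}$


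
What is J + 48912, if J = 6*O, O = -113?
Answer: 48234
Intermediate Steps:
J = -678 (J = 6*(-113) = -678)
J + 48912 = -678 + 48912 = 48234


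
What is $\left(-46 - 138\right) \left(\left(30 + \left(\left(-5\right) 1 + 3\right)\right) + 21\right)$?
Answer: $-9016$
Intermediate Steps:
$\left(-46 - 138\right) \left(\left(30 + \left(\left(-5\right) 1 + 3\right)\right) + 21\right) = - 184 \left(\left(30 + \left(-5 + 3\right)\right) + 21\right) = - 184 \left(\left(30 - 2\right) + 21\right) = - 184 \left(28 + 21\right) = \left(-184\right) 49 = -9016$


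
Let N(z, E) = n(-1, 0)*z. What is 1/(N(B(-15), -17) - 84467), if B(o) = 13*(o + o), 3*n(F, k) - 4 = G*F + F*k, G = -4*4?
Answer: -1/87067 ≈ -1.1485e-5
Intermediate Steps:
G = -16
n(F, k) = 4/3 - 16*F/3 + F*k/3 (n(F, k) = 4/3 + (-16*F + F*k)/3 = 4/3 + (-16*F/3 + F*k/3) = 4/3 - 16*F/3 + F*k/3)
B(o) = 26*o (B(o) = 13*(2*o) = 26*o)
N(z, E) = 20*z/3 (N(z, E) = (4/3 - 16/3*(-1) + (⅓)*(-1)*0)*z = (4/3 + 16/3 + 0)*z = 20*z/3)
1/(N(B(-15), -17) - 84467) = 1/(20*(26*(-15))/3 - 84467) = 1/((20/3)*(-390) - 84467) = 1/(-2600 - 84467) = 1/(-87067) = -1/87067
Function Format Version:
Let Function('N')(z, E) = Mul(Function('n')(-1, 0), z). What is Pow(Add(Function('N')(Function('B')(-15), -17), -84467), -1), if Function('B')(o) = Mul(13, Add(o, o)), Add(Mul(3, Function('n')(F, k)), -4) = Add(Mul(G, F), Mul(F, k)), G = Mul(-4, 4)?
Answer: Rational(-1, 87067) ≈ -1.1485e-5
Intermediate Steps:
G = -16
Function('n')(F, k) = Add(Rational(4, 3), Mul(Rational(-16, 3), F), Mul(Rational(1, 3), F, k)) (Function('n')(F, k) = Add(Rational(4, 3), Mul(Rational(1, 3), Add(Mul(-16, F), Mul(F, k)))) = Add(Rational(4, 3), Add(Mul(Rational(-16, 3), F), Mul(Rational(1, 3), F, k))) = Add(Rational(4, 3), Mul(Rational(-16, 3), F), Mul(Rational(1, 3), F, k)))
Function('B')(o) = Mul(26, o) (Function('B')(o) = Mul(13, Mul(2, o)) = Mul(26, o))
Function('N')(z, E) = Mul(Rational(20, 3), z) (Function('N')(z, E) = Mul(Add(Rational(4, 3), Mul(Rational(-16, 3), -1), Mul(Rational(1, 3), -1, 0)), z) = Mul(Add(Rational(4, 3), Rational(16, 3), 0), z) = Mul(Rational(20, 3), z))
Pow(Add(Function('N')(Function('B')(-15), -17), -84467), -1) = Pow(Add(Mul(Rational(20, 3), Mul(26, -15)), -84467), -1) = Pow(Add(Mul(Rational(20, 3), -390), -84467), -1) = Pow(Add(-2600, -84467), -1) = Pow(-87067, -1) = Rational(-1, 87067)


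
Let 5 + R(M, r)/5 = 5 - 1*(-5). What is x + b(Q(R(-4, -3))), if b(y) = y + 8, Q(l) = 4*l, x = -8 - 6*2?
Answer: 88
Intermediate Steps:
R(M, r) = 25 (R(M, r) = -25 + 5*(5 - 1*(-5)) = -25 + 5*(5 + 5) = -25 + 5*10 = -25 + 50 = 25)
x = -20 (x = -8 - 12 = -20)
b(y) = 8 + y
x + b(Q(R(-4, -3))) = -20 + (8 + 4*25) = -20 + (8 + 100) = -20 + 108 = 88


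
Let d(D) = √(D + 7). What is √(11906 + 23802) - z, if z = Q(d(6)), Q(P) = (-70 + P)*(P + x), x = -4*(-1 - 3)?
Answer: 1107 + 2*√8927 + 54*√13 ≈ 1490.7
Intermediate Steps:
x = 16 (x = -4*(-4) = 16)
d(D) = √(7 + D)
Q(P) = (-70 + P)*(16 + P) (Q(P) = (-70 + P)*(P + 16) = (-70 + P)*(16 + P))
z = -1107 - 54*√13 (z = -1120 + (√(7 + 6))² - 54*√(7 + 6) = -1120 + (√13)² - 54*√13 = -1120 + 13 - 54*√13 = -1107 - 54*√13 ≈ -1301.7)
√(11906 + 23802) - z = √(11906 + 23802) - (-1107 - 54*√13) = √35708 + (1107 + 54*√13) = 2*√8927 + (1107 + 54*√13) = 1107 + 2*√8927 + 54*√13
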